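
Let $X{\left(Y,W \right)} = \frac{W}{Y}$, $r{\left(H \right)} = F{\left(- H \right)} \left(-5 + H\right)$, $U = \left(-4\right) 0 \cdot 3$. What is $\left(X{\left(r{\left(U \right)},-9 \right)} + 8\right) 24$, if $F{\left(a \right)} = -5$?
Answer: $\frac{4584}{25} \approx 183.36$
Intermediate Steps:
$U = 0$ ($U = 0 \cdot 3 = 0$)
$r{\left(H \right)} = 25 - 5 H$ ($r{\left(H \right)} = - 5 \left(-5 + H\right) = 25 - 5 H$)
$\left(X{\left(r{\left(U \right)},-9 \right)} + 8\right) 24 = \left(- \frac{9}{25 - 0} + 8\right) 24 = \left(- \frac{9}{25 + 0} + 8\right) 24 = \left(- \frac{9}{25} + 8\right) 24 = \frac{191}{25} \cdot 24 = \frac{4584}{25}$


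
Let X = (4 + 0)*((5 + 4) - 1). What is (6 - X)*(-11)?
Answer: 286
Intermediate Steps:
X = 32 (X = 4*(9 - 1) = 4*8 = 32)
(6 - X)*(-11) = (6 - 1*32)*(-11) = (6 - 32)*(-11) = -26*(-11) = 286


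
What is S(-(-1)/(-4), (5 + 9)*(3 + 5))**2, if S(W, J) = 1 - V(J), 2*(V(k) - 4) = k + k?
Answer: 13225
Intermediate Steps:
V(k) = 4 + k (V(k) = 4 + (k + k)/2 = 4 + (2*k)/2 = 4 + k)
S(W, J) = -3 - J (S(W, J) = 1 - (4 + J) = 1 + (-4 - J) = -3 - J)
S(-(-1)/(-4), (5 + 9)*(3 + 5))**2 = (-3 - (5 + 9)*(3 + 5))**2 = (-3 - 14*8)**2 = (-3 - 1*112)**2 = (-3 - 112)**2 = (-115)**2 = 13225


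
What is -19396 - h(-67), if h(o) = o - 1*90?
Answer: -19239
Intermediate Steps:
h(o) = -90 + o (h(o) = o - 90 = -90 + o)
-19396 - h(-67) = -19396 - (-90 - 67) = -19396 - 1*(-157) = -19396 + 157 = -19239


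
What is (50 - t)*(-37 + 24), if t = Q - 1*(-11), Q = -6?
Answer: -585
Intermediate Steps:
t = 5 (t = -6 - 1*(-11) = -6 + 11 = 5)
(50 - t)*(-37 + 24) = (50 - 1*5)*(-37 + 24) = (50 - 5)*(-13) = 45*(-13) = -585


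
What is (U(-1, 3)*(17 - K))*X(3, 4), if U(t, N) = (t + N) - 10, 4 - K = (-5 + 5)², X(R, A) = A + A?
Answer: -832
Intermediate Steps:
X(R, A) = 2*A
K = 4 (K = 4 - (-5 + 5)² = 4 - 1*0² = 4 - 1*0 = 4 + 0 = 4)
U(t, N) = -10 + N + t (U(t, N) = (N + t) - 10 = -10 + N + t)
(U(-1, 3)*(17 - K))*X(3, 4) = ((-10 + 3 - 1)*(17 - 1*4))*(2*4) = -8*(17 - 4)*8 = -8*13*8 = -104*8 = -832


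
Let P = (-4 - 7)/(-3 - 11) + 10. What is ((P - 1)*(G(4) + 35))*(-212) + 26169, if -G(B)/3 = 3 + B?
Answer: -2875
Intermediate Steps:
G(B) = -9 - 3*B (G(B) = -3*(3 + B) = -9 - 3*B)
P = 151/14 (P = -11/(-14) + 10 = -11*(-1/14) + 10 = 11/14 + 10 = 151/14 ≈ 10.786)
((P - 1)*(G(4) + 35))*(-212) + 26169 = ((151/14 - 1)*((-9 - 3*4) + 35))*(-212) + 26169 = (137*((-9 - 12) + 35)/14)*(-212) + 26169 = (137*(-21 + 35)/14)*(-212) + 26169 = ((137/14)*14)*(-212) + 26169 = 137*(-212) + 26169 = -29044 + 26169 = -2875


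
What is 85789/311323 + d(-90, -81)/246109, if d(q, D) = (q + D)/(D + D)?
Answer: 380047925155/1379149059726 ≈ 0.27557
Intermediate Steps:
d(q, D) = (D + q)/(2*D) (d(q, D) = (D + q)/((2*D)) = (D + q)*(1/(2*D)) = (D + q)/(2*D))
85789/311323 + d(-90, -81)/246109 = 85789/311323 + ((½)*(-81 - 90)/(-81))/246109 = 85789*(1/311323) + ((½)*(-1/81)*(-171))*(1/246109) = 85789/311323 + (19/18)*(1/246109) = 85789/311323 + 19/4429962 = 380047925155/1379149059726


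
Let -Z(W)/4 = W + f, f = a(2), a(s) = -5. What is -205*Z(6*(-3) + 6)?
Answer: -13940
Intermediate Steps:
f = -5
Z(W) = 20 - 4*W (Z(W) = -4*(W - 5) = -4*(-5 + W) = 20 - 4*W)
-205*Z(6*(-3) + 6) = -205*(20 - 4*(6*(-3) + 6)) = -205*(20 - 4*(-18 + 6)) = -205*(20 - 4*(-12)) = -205*(20 + 48) = -205*68 = -13940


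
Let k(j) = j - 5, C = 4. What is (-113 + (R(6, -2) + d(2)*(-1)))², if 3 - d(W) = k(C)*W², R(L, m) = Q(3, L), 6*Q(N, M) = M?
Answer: 14161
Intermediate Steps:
Q(N, M) = M/6
k(j) = -5 + j
R(L, m) = L/6
d(W) = 3 + W² (d(W) = 3 - (-5 + 4)*W² = 3 - (-1)*W² = 3 + W²)
(-113 + (R(6, -2) + d(2)*(-1)))² = (-113 + ((⅙)*6 + (3 + 2²)*(-1)))² = (-113 + (1 + (3 + 4)*(-1)))² = (-113 + (1 + 7*(-1)))² = (-113 + (1 - 7))² = (-113 - 6)² = (-119)² = 14161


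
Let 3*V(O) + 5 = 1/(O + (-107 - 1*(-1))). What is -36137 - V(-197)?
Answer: -32847017/909 ≈ -36135.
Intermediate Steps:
V(O) = -5/3 + 1/(3*(-106 + O)) (V(O) = -5/3 + 1/(3*(O + (-107 - 1*(-1)))) = -5/3 + 1/(3*(O + (-107 + 1))) = -5/3 + 1/(3*(O - 106)) = -5/3 + 1/(3*(-106 + O)))
-36137 - V(-197) = -36137 - (531 - 5*(-197))/(3*(-106 - 197)) = -36137 - (531 + 985)/(3*(-303)) = -36137 - (-1)*1516/(3*303) = -36137 - 1*(-1516/909) = -36137 + 1516/909 = -32847017/909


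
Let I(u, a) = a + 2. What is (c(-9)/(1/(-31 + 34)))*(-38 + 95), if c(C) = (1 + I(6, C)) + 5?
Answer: -171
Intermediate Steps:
I(u, a) = 2 + a
c(C) = 8 + C (c(C) = (1 + (2 + C)) + 5 = (3 + C) + 5 = 8 + C)
(c(-9)/(1/(-31 + 34)))*(-38 + 95) = ((8 - 9)/(1/(-31 + 34)))*(-38 + 95) = -1/(1/3)*57 = -1/1/3*57 = -1*3*57 = -3*57 = -171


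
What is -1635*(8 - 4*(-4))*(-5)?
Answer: 196200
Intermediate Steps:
-1635*(8 - 4*(-4))*(-5) = -1635*(8 + 16)*(-5) = -39240*(-5) = -1635*(-120) = 196200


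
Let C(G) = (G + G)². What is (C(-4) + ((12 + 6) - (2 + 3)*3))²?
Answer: 4489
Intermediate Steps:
C(G) = 4*G² (C(G) = (2*G)² = 4*G²)
(C(-4) + ((12 + 6) - (2 + 3)*3))² = (4*(-4)² + ((12 + 6) - (2 + 3)*3))² = (4*16 + (18 - 5*3))² = (64 + (18 - 1*15))² = (64 + (18 - 15))² = (64 + 3)² = 67² = 4489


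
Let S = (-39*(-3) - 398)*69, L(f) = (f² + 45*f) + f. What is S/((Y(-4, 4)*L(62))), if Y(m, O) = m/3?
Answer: 6463/2976 ≈ 2.1717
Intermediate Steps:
Y(m, O) = m/3 (Y(m, O) = m*(⅓) = m/3)
L(f) = f² + 46*f
S = -19389 (S = (117 - 398)*69 = -281*69 = -19389)
S/((Y(-4, 4)*L(62))) = -19389*(-3/(248*(46 + 62))) = -19389/((-248*108/3)) = -19389/((-4/3*6696)) = -19389/(-8928) = -19389*(-1/8928) = 6463/2976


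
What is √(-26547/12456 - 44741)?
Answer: I*√192832873278/2076 ≈ 211.53*I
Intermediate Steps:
√(-26547/12456 - 44741) = √(-26547*1/12456 - 44741) = √(-8849/4152 - 44741) = √(-185773481/4152) = I*√192832873278/2076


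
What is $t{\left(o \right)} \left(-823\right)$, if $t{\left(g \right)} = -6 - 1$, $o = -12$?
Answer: $5761$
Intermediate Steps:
$t{\left(g \right)} = -7$ ($t{\left(g \right)} = -6 - 1 = -7$)
$t{\left(o \right)} \left(-823\right) = \left(-7\right) \left(-823\right) = 5761$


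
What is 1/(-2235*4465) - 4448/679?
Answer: -44387815879/6775927725 ≈ -6.5508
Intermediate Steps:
1/(-2235*4465) - 4448/679 = -1/2235*1/4465 - 4448*1/679 = -1/9979275 - 4448/679 = -44387815879/6775927725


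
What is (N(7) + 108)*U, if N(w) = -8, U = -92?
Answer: -9200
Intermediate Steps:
(N(7) + 108)*U = (-8 + 108)*(-92) = 100*(-92) = -9200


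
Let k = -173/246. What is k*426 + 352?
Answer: 2149/41 ≈ 52.415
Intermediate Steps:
k = -173/246 (k = -173*1/246 = -173/246 ≈ -0.70325)
k*426 + 352 = -173/246*426 + 352 = -12283/41 + 352 = 2149/41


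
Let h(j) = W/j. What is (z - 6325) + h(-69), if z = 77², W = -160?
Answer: -27164/69 ≈ -393.68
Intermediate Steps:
z = 5929
h(j) = -160/j
(z - 6325) + h(-69) = (5929 - 6325) - 160/(-69) = -396 - 160*(-1/69) = -396 + 160/69 = -27164/69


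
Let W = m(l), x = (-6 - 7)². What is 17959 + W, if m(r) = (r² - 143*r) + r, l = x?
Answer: 22522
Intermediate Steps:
x = 169 (x = (-13)² = 169)
l = 169
m(r) = r² - 142*r
W = 4563 (W = 169*(-142 + 169) = 169*27 = 4563)
17959 + W = 17959 + 4563 = 22522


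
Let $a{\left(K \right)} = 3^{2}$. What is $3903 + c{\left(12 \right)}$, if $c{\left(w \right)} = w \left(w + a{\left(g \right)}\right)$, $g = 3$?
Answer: $4155$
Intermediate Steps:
$a{\left(K \right)} = 9$
$c{\left(w \right)} = w \left(9 + w\right)$ ($c{\left(w \right)} = w \left(w + 9\right) = w \left(9 + w\right)$)
$3903 + c{\left(12 \right)} = 3903 + 12 \left(9 + 12\right) = 3903 + 12 \cdot 21 = 3903 + 252 = 4155$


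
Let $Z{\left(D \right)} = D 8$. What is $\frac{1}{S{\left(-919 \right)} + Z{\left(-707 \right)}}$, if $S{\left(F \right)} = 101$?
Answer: $- \frac{1}{5555} \approx -0.00018002$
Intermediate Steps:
$Z{\left(D \right)} = 8 D$
$\frac{1}{S{\left(-919 \right)} + Z{\left(-707 \right)}} = \frac{1}{101 + 8 \left(-707\right)} = \frac{1}{101 - 5656} = \frac{1}{-5555} = - \frac{1}{5555}$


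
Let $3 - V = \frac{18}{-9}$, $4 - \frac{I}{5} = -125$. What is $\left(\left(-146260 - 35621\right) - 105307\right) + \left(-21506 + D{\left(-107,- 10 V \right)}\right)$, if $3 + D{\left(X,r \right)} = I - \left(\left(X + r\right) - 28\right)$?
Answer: $-307867$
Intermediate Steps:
$I = 645$ ($I = 20 - -625 = 20 + 625 = 645$)
$V = 5$ ($V = 3 - \frac{18}{-9} = 3 - 18 \left(- \frac{1}{9}\right) = 3 - -2 = 3 + 2 = 5$)
$D{\left(X,r \right)} = 670 - X - r$ ($D{\left(X,r \right)} = -3 - \left(-673 + X + r\right) = 670 - X - r$)
$\left(\left(-146260 - 35621\right) - 105307\right) + \left(-21506 + D{\left(-107,- 10 V \right)}\right) = \left(\left(-146260 - 35621\right) - 105307\right) - 20679 = \left(-181881 - 105307\right) + \left(-21506 + \left(670 + 107 - -50\right)\right) = -287188 + \left(-21506 + \left(670 + 107 + 50\right)\right) = -287188 + \left(-21506 + 827\right) = -287188 - 20679 = -307867$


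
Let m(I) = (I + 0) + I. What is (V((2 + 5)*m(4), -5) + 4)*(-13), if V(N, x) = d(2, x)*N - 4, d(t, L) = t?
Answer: -1456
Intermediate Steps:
m(I) = 2*I (m(I) = I + I = 2*I)
V(N, x) = -4 + 2*N (V(N, x) = 2*N - 4 = -4 + 2*N)
(V((2 + 5)*m(4), -5) + 4)*(-13) = ((-4 + 2*((2 + 5)*(2*4))) + 4)*(-13) = ((-4 + 2*(7*8)) + 4)*(-13) = ((-4 + 2*56) + 4)*(-13) = ((-4 + 112) + 4)*(-13) = (108 + 4)*(-13) = 112*(-13) = -1456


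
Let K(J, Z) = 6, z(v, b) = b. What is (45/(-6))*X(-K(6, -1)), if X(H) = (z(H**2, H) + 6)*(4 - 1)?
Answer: 0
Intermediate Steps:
X(H) = 18 + 3*H (X(H) = (H + 6)*(4 - 1) = (6 + H)*3 = 18 + 3*H)
(45/(-6))*X(-K(6, -1)) = (45/(-6))*(18 + 3*(-1*6)) = (45*(-1/6))*(18 + 3*(-6)) = -15*(18 - 18)/2 = -15/2*0 = 0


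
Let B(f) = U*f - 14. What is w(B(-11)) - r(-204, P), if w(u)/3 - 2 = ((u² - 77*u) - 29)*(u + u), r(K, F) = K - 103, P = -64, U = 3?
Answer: -1635005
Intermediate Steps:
B(f) = -14 + 3*f (B(f) = 3*f - 14 = -14 + 3*f)
r(K, F) = -103 + K
w(u) = 6 + 6*u*(-29 + u² - 77*u) (w(u) = 6 + 3*(((u² - 77*u) - 29)*(u + u)) = 6 + 3*((-29 + u² - 77*u)*(2*u)) = 6 + 3*(2*u*(-29 + u² - 77*u)) = 6 + 6*u*(-29 + u² - 77*u))
w(B(-11)) - r(-204, P) = (6 - 462*(-14 + 3*(-11))² - 174*(-14 + 3*(-11)) + 6*(-14 + 3*(-11))³) - (-103 - 204) = (6 - 462*(-14 - 33)² - 174*(-14 - 33) + 6*(-14 - 33)³) - 1*(-307) = (6 - 462*(-47)² - 174*(-47) + 6*(-47)³) + 307 = (6 - 462*2209 + 8178 + 6*(-103823)) + 307 = (6 - 1020558 + 8178 - 622938) + 307 = -1635312 + 307 = -1635005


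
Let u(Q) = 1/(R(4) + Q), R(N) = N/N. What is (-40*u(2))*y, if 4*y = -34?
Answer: 340/3 ≈ 113.33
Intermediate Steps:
y = -17/2 (y = (¼)*(-34) = -17/2 ≈ -8.5000)
R(N) = 1
u(Q) = 1/(1 + Q)
(-40*u(2))*y = -40/(1 + 2)*(-17/2) = -40/3*(-17/2) = 340/3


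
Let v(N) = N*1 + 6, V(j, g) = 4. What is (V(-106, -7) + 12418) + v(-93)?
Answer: 12335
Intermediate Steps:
v(N) = 6 + N (v(N) = N + 6 = 6 + N)
(V(-106, -7) + 12418) + v(-93) = (4 + 12418) + (6 - 93) = 12422 - 87 = 12335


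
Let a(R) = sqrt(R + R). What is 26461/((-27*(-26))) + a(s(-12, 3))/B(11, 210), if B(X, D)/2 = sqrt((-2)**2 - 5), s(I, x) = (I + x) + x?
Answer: 26461/702 + sqrt(3) ≈ 39.426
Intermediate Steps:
s(I, x) = I + 2*x
a(R) = sqrt(2)*sqrt(R) (a(R) = sqrt(2*R) = sqrt(2)*sqrt(R))
B(X, D) = 2*I (B(X, D) = 2*sqrt((-2)**2 - 5) = 2*sqrt(4 - 5) = 2*sqrt(-1) = 2*I)
26461/((-27*(-26))) + a(s(-12, 3))/B(11, 210) = 26461/((-27*(-26))) + (sqrt(2)*sqrt(-12 + 2*3))/((2*I)) = 26461/702 + (sqrt(2)*sqrt(-12 + 6))*(-I/2) = 26461*(1/702) + (sqrt(2)*sqrt(-6))*(-I/2) = 26461/702 + (sqrt(2)*(I*sqrt(6)))*(-I/2) = 26461/702 + (2*I*sqrt(3))*(-I/2) = 26461/702 + sqrt(3)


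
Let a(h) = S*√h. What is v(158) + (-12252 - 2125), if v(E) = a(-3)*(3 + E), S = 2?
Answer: -14377 + 322*I*√3 ≈ -14377.0 + 557.72*I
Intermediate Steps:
a(h) = 2*√h
v(E) = 2*I*√3*(3 + E) (v(E) = (2*√(-3))*(3 + E) = (2*(I*√3))*(3 + E) = (2*I*√3)*(3 + E) = 2*I*√3*(3 + E))
v(158) + (-12252 - 2125) = 2*I*√3*(3 + 158) + (-12252 - 2125) = 2*I*√3*161 - 14377 = 322*I*√3 - 14377 = -14377 + 322*I*√3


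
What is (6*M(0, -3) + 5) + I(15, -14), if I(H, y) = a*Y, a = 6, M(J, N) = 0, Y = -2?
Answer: -7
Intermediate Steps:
I(H, y) = -12 (I(H, y) = 6*(-2) = -12)
(6*M(0, -3) + 5) + I(15, -14) = (6*0 + 5) - 12 = (0 + 5) - 12 = 5 - 12 = -7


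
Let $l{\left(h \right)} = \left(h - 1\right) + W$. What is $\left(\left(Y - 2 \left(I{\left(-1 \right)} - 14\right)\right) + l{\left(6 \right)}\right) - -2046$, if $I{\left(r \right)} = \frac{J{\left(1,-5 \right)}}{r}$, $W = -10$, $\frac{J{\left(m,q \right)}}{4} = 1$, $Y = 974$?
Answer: $3051$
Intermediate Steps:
$J{\left(m,q \right)} = 4$ ($J{\left(m,q \right)} = 4 \cdot 1 = 4$)
$l{\left(h \right)} = -11 + h$ ($l{\left(h \right)} = \left(h - 1\right) - 10 = \left(-1 + h\right) - 10 = -11 + h$)
$I{\left(r \right)} = \frac{4}{r}$
$\left(\left(Y - 2 \left(I{\left(-1 \right)} - 14\right)\right) + l{\left(6 \right)}\right) - -2046 = \left(\left(974 - 2 \left(\frac{4}{-1} - 14\right)\right) + \left(-11 + 6\right)\right) - -2046 = \left(\left(974 - 2 \left(4 \left(-1\right) - 14\right)\right) - 5\right) + 2046 = \left(\left(974 - 2 \left(-4 - 14\right)\right) - 5\right) + 2046 = \left(\left(974 - -36\right) - 5\right) + 2046 = \left(\left(974 + 36\right) - 5\right) + 2046 = \left(1010 - 5\right) + 2046 = 1005 + 2046 = 3051$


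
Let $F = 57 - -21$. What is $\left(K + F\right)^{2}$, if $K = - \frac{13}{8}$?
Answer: $\frac{373321}{64} \approx 5833.1$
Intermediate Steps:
$K = - \frac{13}{8}$ ($K = \left(-13\right) \frac{1}{8} = - \frac{13}{8} \approx -1.625$)
$F = 78$ ($F = 57 + 21 = 78$)
$\left(K + F\right)^{2} = \left(- \frac{13}{8} + 78\right)^{2} = \left(\frac{611}{8}\right)^{2} = \frac{373321}{64}$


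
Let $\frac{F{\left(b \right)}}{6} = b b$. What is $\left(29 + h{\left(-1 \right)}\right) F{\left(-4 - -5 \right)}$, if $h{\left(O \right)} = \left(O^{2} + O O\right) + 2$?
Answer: $198$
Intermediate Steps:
$F{\left(b \right)} = 6 b^{2}$ ($F{\left(b \right)} = 6 b b = 6 b^{2}$)
$h{\left(O \right)} = 2 + 2 O^{2}$ ($h{\left(O \right)} = \left(O^{2} + O^{2}\right) + 2 = 2 O^{2} + 2 = 2 + 2 O^{2}$)
$\left(29 + h{\left(-1 \right)}\right) F{\left(-4 - -5 \right)} = \left(29 + \left(2 + 2 \left(-1\right)^{2}\right)\right) 6 \left(-4 - -5\right)^{2} = \left(29 + \left(2 + 2 \cdot 1\right)\right) 6 \left(-4 + 5\right)^{2} = \left(29 + \left(2 + 2\right)\right) 6 \cdot 1^{2} = \left(29 + 4\right) 6 \cdot 1 = 33 \cdot 6 = 198$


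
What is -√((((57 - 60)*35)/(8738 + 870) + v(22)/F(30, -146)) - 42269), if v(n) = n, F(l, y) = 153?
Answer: -I*√2537271597586930/245004 ≈ -205.59*I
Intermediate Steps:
-√((((57 - 60)*35)/(8738 + 870) + v(22)/F(30, -146)) - 42269) = -√((((57 - 60)*35)/(8738 + 870) + 22/153) - 42269) = -√((-3*35/9608 + 22*(1/153)) - 42269) = -√((-105*1/9608 + 22/153) - 42269) = -√((-105/9608 + 22/153) - 42269) = -√(195311/1470024 - 42269) = -√(-62136249145/1470024) = -I*√2537271597586930/245004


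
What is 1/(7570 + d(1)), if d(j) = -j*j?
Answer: 1/7569 ≈ 0.00013212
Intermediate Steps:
d(j) = -j**2
1/(7570 + d(1)) = 1/(7570 - 1*1**2) = 1/(7570 - 1*1) = 1/(7570 - 1) = 1/7569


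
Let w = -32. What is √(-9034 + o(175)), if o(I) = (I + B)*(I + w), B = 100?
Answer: √30291 ≈ 174.04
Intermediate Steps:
o(I) = (-32 + I)*(100 + I) (o(I) = (I + 100)*(I - 32) = (100 + I)*(-32 + I) = (-32 + I)*(100 + I))
√(-9034 + o(175)) = √(-9034 + (-3200 + 175² + 68*175)) = √(-9034 + (-3200 + 30625 + 11900)) = √(-9034 + 39325) = √30291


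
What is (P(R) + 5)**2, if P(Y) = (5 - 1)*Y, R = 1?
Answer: 81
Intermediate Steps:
P(Y) = 4*Y
(P(R) + 5)**2 = (4*1 + 5)**2 = (4 + 5)**2 = 9**2 = 81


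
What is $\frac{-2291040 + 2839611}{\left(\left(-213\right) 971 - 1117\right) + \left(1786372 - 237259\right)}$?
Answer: $\frac{548571}{1341173} \approx 0.40902$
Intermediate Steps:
$\frac{-2291040 + 2839611}{\left(\left(-213\right) 971 - 1117\right) + \left(1786372 - 237259\right)} = \frac{548571}{\left(-206823 - 1117\right) + 1549113} = \frac{548571}{-207940 + 1549113} = \frac{548571}{1341173}$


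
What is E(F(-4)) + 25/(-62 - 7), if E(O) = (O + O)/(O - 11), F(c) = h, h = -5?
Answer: 145/552 ≈ 0.26268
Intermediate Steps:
F(c) = -5
E(O) = 2*O/(-11 + O) (E(O) = (2*O)/(-11 + O) = 2*O/(-11 + O))
E(F(-4)) + 25/(-62 - 7) = 2*(-5)/(-11 - 5) + 25/(-62 - 7) = 2*(-5)/(-16) + 25/(-69) = 2*(-5)*(-1/16) - 1/69*25 = 5/8 - 25/69 = 145/552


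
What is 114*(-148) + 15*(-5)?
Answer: -16947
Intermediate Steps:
114*(-148) + 15*(-5) = -16872 - 75 = -16947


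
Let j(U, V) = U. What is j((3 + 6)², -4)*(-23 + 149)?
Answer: 10206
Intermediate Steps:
j((3 + 6)², -4)*(-23 + 149) = (3 + 6)²*(-23 + 149) = 9²*126 = 81*126 = 10206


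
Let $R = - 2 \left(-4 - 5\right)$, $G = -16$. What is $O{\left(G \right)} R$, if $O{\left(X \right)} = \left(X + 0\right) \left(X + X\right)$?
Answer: $9216$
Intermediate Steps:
$O{\left(X \right)} = 2 X^{2}$ ($O{\left(X \right)} = X 2 X = 2 X^{2}$)
$R = 18$ ($R = \left(-2\right) \left(-9\right) = 18$)
$O{\left(G \right)} R = 2 \left(-16\right)^{2} \cdot 18 = 2 \cdot 256 \cdot 18 = 512 \cdot 18 = 9216$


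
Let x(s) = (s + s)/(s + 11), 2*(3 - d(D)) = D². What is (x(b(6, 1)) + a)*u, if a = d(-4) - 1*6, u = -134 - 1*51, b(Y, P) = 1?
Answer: 12025/6 ≈ 2004.2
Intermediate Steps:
d(D) = 3 - D²/2
u = -185 (u = -134 - 51 = -185)
a = -11 (a = (3 - ½*(-4)²) - 1*6 = (3 - ½*16) - 6 = (3 - 8) - 6 = -5 - 6 = -11)
x(s) = 2*s/(11 + s) (x(s) = (2*s)/(11 + s) = 2*s/(11 + s))
(x(b(6, 1)) + a)*u = (2*1/(11 + 1) - 11)*(-185) = (2*1/12 - 11)*(-185) = (2*1*(1/12) - 11)*(-185) = (⅙ - 11)*(-185) = -65/6*(-185) = 12025/6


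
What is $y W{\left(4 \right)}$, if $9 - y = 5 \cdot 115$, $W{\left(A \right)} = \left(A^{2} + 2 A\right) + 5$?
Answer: $-16414$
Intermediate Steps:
$W{\left(A \right)} = 5 + A^{2} + 2 A$
$y = -566$ ($y = 9 - 5 \cdot 115 = 9 - 575 = -566$)
$y W{\left(4 \right)} = - 566 \left(5 + 4^{2} + 2 \cdot 4\right) = - 566 \left(5 + 16 + 8\right) = \left(-566\right) 29 = -16414$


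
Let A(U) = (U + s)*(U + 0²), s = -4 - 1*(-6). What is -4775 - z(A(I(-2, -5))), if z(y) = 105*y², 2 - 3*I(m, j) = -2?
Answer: -184925/27 ≈ -6849.1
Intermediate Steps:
I(m, j) = 4/3 (I(m, j) = ⅔ - ⅓*(-2) = ⅔ + ⅔ = 4/3)
s = 2 (s = -4 + 6 = 2)
A(U) = U*(2 + U) (A(U) = (U + 2)*(U + 0²) = (2 + U)*(U + 0) = (2 + U)*U = U*(2 + U))
-4775 - z(A(I(-2, -5))) = -4775 - 105*(4*(2 + 4/3)/3)² = -4775 - 105*((4/3)*(10/3))² = -4775 - 105*(40/9)² = -4775 - 105*1600/81 = -4775 - 1*56000/27 = -4775 - 56000/27 = -184925/27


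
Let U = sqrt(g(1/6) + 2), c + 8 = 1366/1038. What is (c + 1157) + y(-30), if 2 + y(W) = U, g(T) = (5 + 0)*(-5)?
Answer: 595976/519 + I*sqrt(23) ≈ 1148.3 + 4.7958*I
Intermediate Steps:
c = -3469/519 (c = -8 + 1366/1038 = -8 + 1366*(1/1038) = -8 + 683/519 = -3469/519 ≈ -6.6840)
g(T) = -25 (g(T) = 5*(-5) = -25)
U = I*sqrt(23) (U = sqrt(-25 + 2) = sqrt(-23) = I*sqrt(23) ≈ 4.7958*I)
y(W) = -2 + I*sqrt(23)
(c + 1157) + y(-30) = (-3469/519 + 1157) + (-2 + I*sqrt(23)) = 597014/519 + (-2 + I*sqrt(23)) = 595976/519 + I*sqrt(23)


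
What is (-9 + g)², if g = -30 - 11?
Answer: 2500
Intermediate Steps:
g = -41
(-9 + g)² = (-9 - 41)² = (-50)² = 2500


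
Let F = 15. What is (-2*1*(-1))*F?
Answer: 30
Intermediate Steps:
(-2*1*(-1))*F = (-2*1*(-1))*15 = -2*(-1)*15 = 2*15 = 30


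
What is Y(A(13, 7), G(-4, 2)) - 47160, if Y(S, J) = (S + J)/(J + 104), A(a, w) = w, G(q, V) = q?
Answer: -4715997/100 ≈ -47160.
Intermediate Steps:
Y(S, J) = (J + S)/(104 + J)
Y(A(13, 7), G(-4, 2)) - 47160 = (-4 + 7)/(104 - 4) - 47160 = 3/100 - 47160 = -4715997/100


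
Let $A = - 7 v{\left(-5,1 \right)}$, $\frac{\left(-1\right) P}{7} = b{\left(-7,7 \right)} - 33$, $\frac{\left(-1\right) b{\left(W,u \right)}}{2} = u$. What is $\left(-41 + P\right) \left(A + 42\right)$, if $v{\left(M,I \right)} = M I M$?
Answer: $-38304$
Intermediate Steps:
$b{\left(W,u \right)} = - 2 u$
$P = 329$ ($P = - 7 \left(\left(-2\right) 7 - 33\right) = - 7 \left(-14 - 33\right) = \left(-7\right) \left(-47\right) = 329$)
$v{\left(M,I \right)} = I M^{2}$ ($v{\left(M,I \right)} = I M M = I M^{2}$)
$A = -175$ ($A = - 7 \cdot 1 \left(-5\right)^{2} = - 7 \cdot 1 \cdot 25 = \left(-7\right) 25 = -175$)
$\left(-41 + P\right) \left(A + 42\right) = \left(-41 + 329\right) \left(-175 + 42\right) = 288 \left(-133\right) = -38304$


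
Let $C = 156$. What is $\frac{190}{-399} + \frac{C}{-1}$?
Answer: $- \frac{3286}{21} \approx -156.48$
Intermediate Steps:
$\frac{190}{-399} + \frac{C}{-1} = \frac{190}{-399} + \frac{156}{-1} = 190 \left(- \frac{1}{399}\right) + 156 \left(-1\right) = - \frac{10}{21} - 156 = - \frac{3286}{21}$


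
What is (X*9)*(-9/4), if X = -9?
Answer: 729/4 ≈ 182.25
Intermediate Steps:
(X*9)*(-9/4) = (-9*9)*(-9/4) = -(-729)/4 = -81*(-9/4) = 729/4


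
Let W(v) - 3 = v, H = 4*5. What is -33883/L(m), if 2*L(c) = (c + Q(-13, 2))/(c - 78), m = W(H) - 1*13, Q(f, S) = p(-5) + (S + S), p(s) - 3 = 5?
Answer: 2304044/11 ≈ 2.0946e+5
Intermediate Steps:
H = 20
p(s) = 8 (p(s) = 3 + 5 = 8)
Q(f, S) = 8 + 2*S (Q(f, S) = 8 + (S + S) = 8 + 2*S)
W(v) = 3 + v
m = 10 (m = (3 + 20) - 1*13 = 23 - 13 = 10)
L(c) = (12 + c)/(2*(-78 + c)) (L(c) = ((c + (8 + 2*2))/(c - 78))/2 = ((c + (8 + 4))/(-78 + c))/2 = ((c + 12)/(-78 + c))/2 = ((12 + c)/(-78 + c))/2 = (12 + c)/(2*(-78 + c)))
-33883/L(m) = -33883*2*(-78 + 10)/(12 + 10) = -33883/((½)*22/(-68)) = -33883/((½)*(-1/68)*22) = -33883/(-11/68) = -33883*(-68/11) = 2304044/11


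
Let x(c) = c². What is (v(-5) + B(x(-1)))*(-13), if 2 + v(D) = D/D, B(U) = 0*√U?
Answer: 13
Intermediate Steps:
B(U) = 0
v(D) = -1 (v(D) = -2 + D/D = -2 + 1 = -1)
(v(-5) + B(x(-1)))*(-13) = (-1 + 0)*(-13) = -1*(-13) = 13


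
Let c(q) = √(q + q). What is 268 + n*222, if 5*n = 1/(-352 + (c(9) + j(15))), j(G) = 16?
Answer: 8398996/31355 - 37*√2/31355 ≈ 267.87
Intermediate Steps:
c(q) = √2*√q (c(q) = √(2*q) = √2*√q)
n = 1/(5*(-336 + 3*√2)) (n = 1/(5*(-352 + (√2*√9 + 16))) = 1/(5*(-352 + (√2*3 + 16))) = 1/(5*(-352 + (3*√2 + 16))) = 1/(5*(-352 + (16 + 3*√2))) = 1/(5*(-336 + 3*√2)) ≈ -0.00060285)
268 + n*222 = 268 + (-56/94065 - √2/188130)*222 = 268 + (-4144/31355 - 37*√2/31355) = 8398996/31355 - 37*√2/31355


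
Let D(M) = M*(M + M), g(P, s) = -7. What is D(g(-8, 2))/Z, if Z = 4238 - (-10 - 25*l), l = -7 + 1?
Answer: 49/2049 ≈ 0.023914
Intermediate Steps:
l = -6
D(M) = 2*M² (D(M) = M*(2*M) = 2*M²)
Z = 4098 (Z = 4238 - (-10 - 25*(-6)) = 4238 - (-10 + 150) = 4238 - 1*140 = 4238 - 140 = 4098)
D(g(-8, 2))/Z = (2*(-7)²)/4098 = (2*49)*(1/4098) = 98*(1/4098) = 49/2049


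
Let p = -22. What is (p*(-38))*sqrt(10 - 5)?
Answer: 836*sqrt(5) ≈ 1869.4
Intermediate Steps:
(p*(-38))*sqrt(10 - 5) = (-22*(-38))*sqrt(10 - 5) = 836*sqrt(5)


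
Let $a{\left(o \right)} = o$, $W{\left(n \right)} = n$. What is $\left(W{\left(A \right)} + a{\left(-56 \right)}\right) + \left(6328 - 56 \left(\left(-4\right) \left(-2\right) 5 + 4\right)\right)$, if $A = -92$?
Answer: $3716$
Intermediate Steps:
$\left(W{\left(A \right)} + a{\left(-56 \right)}\right) + \left(6328 - 56 \left(\left(-4\right) \left(-2\right) 5 + 4\right)\right) = \left(-92 - 56\right) + \left(6328 - 56 \left(\left(-4\right) \left(-2\right) 5 + 4\right)\right) = -148 + \left(6328 - 56 \left(8 \cdot 5 + 4\right)\right) = -148 + \left(6328 - 56 \left(40 + 4\right)\right) = -148 + \left(6328 - 2464\right) = -148 + 3864 = 3716$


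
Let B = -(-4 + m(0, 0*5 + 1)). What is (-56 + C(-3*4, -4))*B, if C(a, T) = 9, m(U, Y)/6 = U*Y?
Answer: -188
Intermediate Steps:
m(U, Y) = 6*U*Y (m(U, Y) = 6*(U*Y) = 6*U*Y)
B = 4 (B = -(-4 + 6*0*(0*5 + 1)) = -(-4 + 6*0*(0 + 1)) = -(-4 + 6*0*1) = -(-4 + 0) = -1*(-4) = 4)
(-56 + C(-3*4, -4))*B = (-56 + 9)*4 = -47*4 = -188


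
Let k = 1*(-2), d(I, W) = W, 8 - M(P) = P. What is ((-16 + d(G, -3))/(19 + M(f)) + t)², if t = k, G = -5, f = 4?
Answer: 4225/529 ≈ 7.9868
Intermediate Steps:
M(P) = 8 - P
k = -2
t = -2
((-16 + d(G, -3))/(19 + M(f)) + t)² = ((-16 - 3)/(19 + (8 - 1*4)) - 2)² = (-19/(19 + (8 - 4)) - 2)² = (-19/(19 + 4) - 2)² = (-19/23 - 2)² = (-65/23)² = 4225/529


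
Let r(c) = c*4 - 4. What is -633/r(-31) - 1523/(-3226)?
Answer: 1118501/206464 ≈ 5.4174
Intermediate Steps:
r(c) = -4 + 4*c (r(c) = 4*c - 4 = -4 + 4*c)
-633/r(-31) - 1523/(-3226) = -633/(-4 + 4*(-31)) - 1523/(-3226) = -633/(-4 - 124) - 1523*(-1/3226) = -633/(-128) + 1523/3226 = -633*(-1/128) + 1523/3226 = 633/128 + 1523/3226 = 1118501/206464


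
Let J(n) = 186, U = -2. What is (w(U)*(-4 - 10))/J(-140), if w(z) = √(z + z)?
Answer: -14*I/93 ≈ -0.15054*I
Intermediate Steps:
w(z) = √2*√z (w(z) = √(2*z) = √2*√z)
(w(U)*(-4 - 10))/J(-140) = ((√2*√(-2))*(-4 - 10))/186 = ((√2*(I*√2))*(-14))*(1/186) = ((2*I)*(-14))*(1/186) = -28*I*(1/186) = -14*I/93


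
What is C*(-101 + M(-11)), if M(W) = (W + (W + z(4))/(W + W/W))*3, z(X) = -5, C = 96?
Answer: -62016/5 ≈ -12403.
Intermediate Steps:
M(W) = 3*W + 3*(-5 + W)/(1 + W) (M(W) = (W + (W - 5)/(W + W/W))*3 = (W + (-5 + W)/(W + 1))*3 = (W + (-5 + W)/(1 + W))*3 = 3*W + 3*(-5 + W)/(1 + W))
C*(-101 + M(-11)) = 96*(-101 + 3*(-5 + (-11)**2 + 2*(-11))/(1 - 11)) = 96*(-101 + 3*(-5 + 121 - 22)/(-10)) = 96*(-101 + 3*(-1/10)*94) = 96*(-101 - 141/5) = 96*(-646/5) = -62016/5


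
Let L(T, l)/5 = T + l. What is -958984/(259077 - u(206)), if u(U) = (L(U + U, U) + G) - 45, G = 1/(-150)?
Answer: -143847600/38404801 ≈ -3.7456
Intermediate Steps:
L(T, l) = 5*T + 5*l (L(T, l) = 5*(T + l) = 5*T + 5*l)
G = -1/150 ≈ -0.0066667
u(U) = -6751/150 + 15*U (u(U) = ((5*(U + U) + 5*U) - 1/150) - 45 = ((5*(2*U) + 5*U) - 1/150) - 45 = ((10*U + 5*U) - 1/150) - 45 = (15*U - 1/150) - 45 = (-1/150 + 15*U) - 45 = -6751/150 + 15*U)
-958984/(259077 - u(206)) = -958984/(259077 - (-6751/150 + 15*206)) = -958984/(259077 - (-6751/150 + 3090)) = -958984/(259077 - 1*456749/150) = -958984/(259077 - 456749/150) = -958984/38404801/150 = -958984*150/38404801 = -143847600/38404801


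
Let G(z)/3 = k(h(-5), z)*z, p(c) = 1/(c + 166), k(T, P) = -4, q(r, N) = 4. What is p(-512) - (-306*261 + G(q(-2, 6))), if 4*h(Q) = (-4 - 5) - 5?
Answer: 27650243/346 ≈ 79914.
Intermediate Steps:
h(Q) = -7/2 (h(Q) = ((-4 - 5) - 5)/4 = (-9 - 5)/4 = (1/4)*(-14) = -7/2)
p(c) = 1/(166 + c)
G(z) = -12*z (G(z) = 3*(-4*z) = -12*z)
p(-512) - (-306*261 + G(q(-2, 6))) = 1/(166 - 512) - (-306*261 - 12*4) = 1/(-346) - (-79866 - 48) = -1/346 - 1*(-79914) = -1/346 + 79914 = 27650243/346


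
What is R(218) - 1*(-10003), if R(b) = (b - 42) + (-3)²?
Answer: 10188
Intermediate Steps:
R(b) = -33 + b (R(b) = (-42 + b) + 9 = -33 + b)
R(218) - 1*(-10003) = (-33 + 218) - 1*(-10003) = 185 + 10003 = 10188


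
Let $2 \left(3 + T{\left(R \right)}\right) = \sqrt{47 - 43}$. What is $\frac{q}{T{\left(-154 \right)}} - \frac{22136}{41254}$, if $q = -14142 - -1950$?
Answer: $\frac{125731124}{20627} \approx 6095.5$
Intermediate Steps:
$T{\left(R \right)} = -2$ ($T{\left(R \right)} = -3 + \frac{\sqrt{47 - 43}}{2} = -3 + \frac{\sqrt{4}}{2} = -3 + \frac{1}{2} \cdot 2 = -3 + 1 = -2$)
$q = -12192$ ($q = -14142 + 1950 = -12192$)
$\frac{q}{T{\left(-154 \right)}} - \frac{22136}{41254} = - \frac{12192}{-2} - \frac{22136}{41254} = \left(-12192\right) \left(- \frac{1}{2}\right) - \frac{11068}{20627} = 6096 - \frac{11068}{20627} = \frac{125731124}{20627}$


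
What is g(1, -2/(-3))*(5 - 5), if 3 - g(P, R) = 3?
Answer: 0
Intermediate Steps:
g(P, R) = 0 (g(P, R) = 3 - 1*3 = 3 - 3 = 0)
g(1, -2/(-3))*(5 - 5) = 0*(5 - 5) = 0*0 = 0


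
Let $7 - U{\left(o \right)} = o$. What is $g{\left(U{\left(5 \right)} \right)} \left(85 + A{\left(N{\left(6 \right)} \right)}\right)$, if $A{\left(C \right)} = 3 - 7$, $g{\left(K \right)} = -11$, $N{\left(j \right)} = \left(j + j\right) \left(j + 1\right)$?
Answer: $-891$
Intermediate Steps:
$N{\left(j \right)} = 2 j \left(1 + j\right)$
$U{\left(o \right)} = 7 - o$
$A{\left(C \right)} = -4$ ($A{\left(C \right)} = 3 - 7 = -4$)
$g{\left(U{\left(5 \right)} \right)} \left(85 + A{\left(N{\left(6 \right)} \right)}\right) = - 11 \left(85 - 4\right) = \left(-11\right) 81 = -891$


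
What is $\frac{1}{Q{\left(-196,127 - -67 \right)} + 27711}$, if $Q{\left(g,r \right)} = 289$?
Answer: $\frac{1}{28000} \approx 3.5714 \cdot 10^{-5}$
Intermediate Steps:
$\frac{1}{Q{\left(-196,127 - -67 \right)} + 27711} = \frac{1}{289 + 27711} = \frac{1}{28000}$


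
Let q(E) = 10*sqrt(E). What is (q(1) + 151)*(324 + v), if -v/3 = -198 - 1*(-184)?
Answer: 58926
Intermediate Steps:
v = 42 (v = -3*(-198 - 1*(-184)) = -3*(-198 + 184) = -3*(-14) = 42)
(q(1) + 151)*(324 + v) = (10*sqrt(1) + 151)*(324 + 42) = (10*1 + 151)*366 = (10 + 151)*366 = 161*366 = 58926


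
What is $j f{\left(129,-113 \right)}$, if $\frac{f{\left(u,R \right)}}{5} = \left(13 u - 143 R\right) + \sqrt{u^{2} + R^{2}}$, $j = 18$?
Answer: $1605240 + 90 \sqrt{29410} \approx 1.6207 \cdot 10^{6}$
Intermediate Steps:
$f{\left(u,R \right)} = - 715 R + 5 \sqrt{R^{2} + u^{2}} + 65 u$ ($f{\left(u,R \right)} = 5 \left(\left(13 u - 143 R\right) + \sqrt{u^{2} + R^{2}}\right) = 5 \left(\left(- 143 R + 13 u\right) + \sqrt{R^{2} + u^{2}}\right) = 5 \left(\sqrt{R^{2} + u^{2}} - 143 R + 13 u\right) = - 715 R + 5 \sqrt{R^{2} + u^{2}} + 65 u$)
$j f{\left(129,-113 \right)} = 18 \left(\left(-715\right) \left(-113\right) + 5 \sqrt{\left(-113\right)^{2} + 129^{2}} + 65 \cdot 129\right) = 18 \left(80795 + 5 \sqrt{12769 + 16641} + 8385\right) = 18 \left(80795 + 5 \sqrt{29410} + 8385\right) = 18 \left(89180 + 5 \sqrt{29410}\right) = 1605240 + 90 \sqrt{29410}$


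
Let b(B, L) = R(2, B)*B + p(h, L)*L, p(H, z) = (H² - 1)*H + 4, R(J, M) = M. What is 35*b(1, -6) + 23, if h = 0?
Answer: -782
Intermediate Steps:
p(H, z) = 4 + H*(-1 + H²) (p(H, z) = (-1 + H²)*H + 4 = H*(-1 + H²) + 4 = 4 + H*(-1 + H²))
b(B, L) = B² + 4*L (b(B, L) = B*B + (4 + 0³ - 1*0)*L = B² + (4 + 0 + 0)*L = B² + 4*L)
35*b(1, -6) + 23 = 35*(1² + 4*(-6)) + 23 = 35*(1 - 24) + 23 = 35*(-23) + 23 = -805 + 23 = -782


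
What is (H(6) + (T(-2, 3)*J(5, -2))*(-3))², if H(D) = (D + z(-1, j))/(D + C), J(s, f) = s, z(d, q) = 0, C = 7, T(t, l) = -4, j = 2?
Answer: 617796/169 ≈ 3655.6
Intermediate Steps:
H(D) = D/(7 + D) (H(D) = (D + 0)/(D + 7) = D/(7 + D))
(H(6) + (T(-2, 3)*J(5, -2))*(-3))² = (6/(7 + 6) - 4*5*(-3))² = (6/13 - 20*(-3))² = (6*(1/13) + 60)² = (6/13 + 60)² = (786/13)² = 617796/169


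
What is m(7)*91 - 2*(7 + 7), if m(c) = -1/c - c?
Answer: -678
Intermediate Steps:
m(c) = -c - 1/c
m(7)*91 - 2*(7 + 7) = (-1*7 - 1/7)*91 - 2*(7 + 7) = (-7 - 1*1/7)*91 - 2*14 = (-7 - 1/7)*91 - 28 = -50/7*91 - 28 = -650 - 28 = -678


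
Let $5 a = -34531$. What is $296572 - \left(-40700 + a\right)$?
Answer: $\frac{1720891}{5} \approx 3.4418 \cdot 10^{5}$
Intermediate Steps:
$a = - \frac{34531}{5}$ ($a = \frac{1}{5} \left(-34531\right) = - \frac{34531}{5} \approx -6906.2$)
$296572 - \left(-40700 + a\right) = 296572 - \left(-40700 - \frac{34531}{5}\right) = 296572 - - \frac{238031}{5} = 296572 + \frac{238031}{5} = \frac{1720891}{5}$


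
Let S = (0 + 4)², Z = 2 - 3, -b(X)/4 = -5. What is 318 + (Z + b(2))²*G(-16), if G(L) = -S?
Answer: -5458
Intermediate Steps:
b(X) = 20 (b(X) = -4*(-5) = 20)
Z = -1
S = 16 (S = 4² = 16)
G(L) = -16 (G(L) = -1*16 = -16)
318 + (Z + b(2))²*G(-16) = 318 + (-1 + 20)²*(-16) = 318 + 19²*(-16) = 318 + 361*(-16) = 318 - 5776 = -5458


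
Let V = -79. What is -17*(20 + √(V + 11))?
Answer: -340 - 34*I*√17 ≈ -340.0 - 140.19*I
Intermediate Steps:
-17*(20 + √(V + 11)) = -17*(20 + √(-79 + 11)) = -17*(20 + √(-68)) = -17*(20 + 2*I*√17) = -340 - 34*I*√17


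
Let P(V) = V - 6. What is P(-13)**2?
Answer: 361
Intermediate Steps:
P(V) = -6 + V
P(-13)**2 = (-6 - 13)**2 = (-19)**2 = 361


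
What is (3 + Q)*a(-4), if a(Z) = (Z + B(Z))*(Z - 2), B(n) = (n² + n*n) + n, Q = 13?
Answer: -2304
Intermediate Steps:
B(n) = n + 2*n² (B(n) = (n² + n²) + n = 2*n² + n = n + 2*n²)
a(Z) = (-2 + Z)*(Z + Z*(1 + 2*Z)) (a(Z) = (Z + Z*(1 + 2*Z))*(Z - 2) = (Z + Z*(1 + 2*Z))*(-2 + Z) = (-2 + Z)*(Z + Z*(1 + 2*Z)))
(3 + Q)*a(-4) = (3 + 13)*(2*(-4)*(-2 + (-4)² - 1*(-4))) = 16*(2*(-4)*(-2 + 16 + 4)) = 16*(2*(-4)*18) = 16*(-144) = -2304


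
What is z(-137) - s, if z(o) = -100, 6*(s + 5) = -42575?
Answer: 42005/6 ≈ 7000.8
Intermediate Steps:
s = -42605/6 (s = -5 + (1/6)*(-42575) = -5 - 42575/6 = -42605/6 ≈ -7100.8)
z(-137) - s = -100 - 1*(-42605/6) = -100 + 42605/6 = 42005/6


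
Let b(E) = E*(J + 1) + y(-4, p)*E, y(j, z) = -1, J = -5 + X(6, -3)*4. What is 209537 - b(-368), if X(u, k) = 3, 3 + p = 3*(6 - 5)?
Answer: 212113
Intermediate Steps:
p = 0 (p = -3 + 3*(6 - 5) = -3 + 3*1 = -3 + 3 = 0)
J = 7 (J = -5 + 3*4 = -5 + 12 = 7)
b(E) = 7*E (b(E) = E*(7 + 1) - E = E*8 - E = 8*E - E = 7*E)
209537 - b(-368) = 209537 - 7*(-368) = 209537 - 1*(-2576) = 209537 + 2576 = 212113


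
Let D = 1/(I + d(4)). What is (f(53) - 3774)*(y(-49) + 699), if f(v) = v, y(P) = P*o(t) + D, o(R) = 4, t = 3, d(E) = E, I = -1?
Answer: -5618710/3 ≈ -1.8729e+6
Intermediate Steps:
D = ⅓ (D = 1/(-1 + 4) = 1/3 = ⅓ ≈ 0.33333)
y(P) = ⅓ + 4*P (y(P) = P*4 + ⅓ = 4*P + ⅓ = ⅓ + 4*P)
(f(53) - 3774)*(y(-49) + 699) = (53 - 3774)*((⅓ + 4*(-49)) + 699) = -3721*((⅓ - 196) + 699) = -3721*(-587/3 + 699) = -3721*1510/3 = -5618710/3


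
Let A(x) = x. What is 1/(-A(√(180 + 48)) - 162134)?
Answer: -81067/13143716864 + √57/13143716864 ≈ -6.1672e-6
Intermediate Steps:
1/(-A(√(180 + 48)) - 162134) = 1/(-√(180 + 48) - 162134) = 1/(-√228 - 162134) = 1/(-2*√57 - 162134) = 1/(-162134 - 2*√57)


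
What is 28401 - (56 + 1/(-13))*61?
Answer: 324866/13 ≈ 24990.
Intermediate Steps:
28401 - (56 + 1/(-13))*61 = 28401 - (56 - 1/13)*61 = 28401 - 727*61/13 = 28401 - 1*44347/13 = 28401 - 44347/13 = 324866/13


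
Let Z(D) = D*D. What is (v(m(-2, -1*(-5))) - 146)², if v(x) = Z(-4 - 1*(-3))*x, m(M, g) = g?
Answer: 19881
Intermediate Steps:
Z(D) = D²
v(x) = x (v(x) = (-4 - 1*(-3))²*x = (-4 + 3)²*x = (-1)²*x = 1*x = x)
(v(m(-2, -1*(-5))) - 146)² = (-1*(-5) - 146)² = (5 - 146)² = (-141)² = 19881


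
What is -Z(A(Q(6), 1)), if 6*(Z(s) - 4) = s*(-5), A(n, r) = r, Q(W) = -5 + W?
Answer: -19/6 ≈ -3.1667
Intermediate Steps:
Z(s) = 4 - 5*s/6 (Z(s) = 4 + (s*(-5))/6 = 4 + (-5*s)/6 = 4 - 5*s/6)
-Z(A(Q(6), 1)) = -(4 - ⅚*1) = -(4 - ⅚) = -1*19/6 = -19/6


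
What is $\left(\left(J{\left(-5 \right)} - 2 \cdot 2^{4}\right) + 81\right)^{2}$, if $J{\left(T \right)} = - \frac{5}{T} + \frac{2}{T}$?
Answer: $\frac{61504}{25} \approx 2460.2$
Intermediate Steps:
$J{\left(T \right)} = - \frac{3}{T}$
$\left(\left(J{\left(-5 \right)} - 2 \cdot 2^{4}\right) + 81\right)^{2} = \left(\left(- \frac{3}{-5} - 2 \cdot 2^{4}\right) + 81\right)^{2} = \left(\left(\left(-3\right) \left(- \frac{1}{5}\right) - 32\right) + 81\right)^{2} = \left(\left(\frac{3}{5} - 32\right) + 81\right)^{2} = \left(- \frac{157}{5} + 81\right)^{2} = \left(\frac{248}{5}\right)^{2} = \frac{61504}{25}$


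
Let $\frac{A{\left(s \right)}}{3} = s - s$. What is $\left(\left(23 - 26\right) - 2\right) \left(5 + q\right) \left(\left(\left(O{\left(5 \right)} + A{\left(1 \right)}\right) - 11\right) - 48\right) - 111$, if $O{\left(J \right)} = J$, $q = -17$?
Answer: $-3351$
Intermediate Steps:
$A{\left(s \right)} = 0$ ($A{\left(s \right)} = 3 \left(s - s\right) = 3 \cdot 0 = 0$)
$\left(\left(23 - 26\right) - 2\right) \left(5 + q\right) \left(\left(\left(O{\left(5 \right)} + A{\left(1 \right)}\right) - 11\right) - 48\right) - 111 = \left(\left(23 - 26\right) - 2\right) \left(5 - 17\right) \left(\left(\left(5 + 0\right) - 11\right) - 48\right) - 111 = \left(-3 - 2\right) \left(- 12 \left(\left(5 - 11\right) - 48\right)\right) - 111 = - 5 \left(- 12 \left(-6 - 48\right)\right) - 111 = - 5 \left(\left(-12\right) \left(-54\right)\right) - 111 = \left(-5\right) 648 - 111 = -3240 - 111 = -3351$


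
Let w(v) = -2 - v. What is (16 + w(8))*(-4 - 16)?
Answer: -120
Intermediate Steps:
(16 + w(8))*(-4 - 16) = (16 + (-2 - 1*8))*(-4 - 16) = (16 + (-2 - 8))*(-20) = (16 - 10)*(-20) = 6*(-20) = -120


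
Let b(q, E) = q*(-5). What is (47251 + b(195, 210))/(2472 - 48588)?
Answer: -11569/11529 ≈ -1.0035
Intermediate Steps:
b(q, E) = -5*q
(47251 + b(195, 210))/(2472 - 48588) = (47251 - 5*195)/(2472 - 48588) = (47251 - 975)/(-46116) = 46276*(-1/46116) = -11569/11529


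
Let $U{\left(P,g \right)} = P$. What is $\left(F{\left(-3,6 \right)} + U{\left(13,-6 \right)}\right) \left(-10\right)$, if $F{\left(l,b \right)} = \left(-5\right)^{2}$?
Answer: $-380$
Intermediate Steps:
$F{\left(l,b \right)} = 25$
$\left(F{\left(-3,6 \right)} + U{\left(13,-6 \right)}\right) \left(-10\right) = \left(25 + 13\right) \left(-10\right) = 38 \left(-10\right) = -380$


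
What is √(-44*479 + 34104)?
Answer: 2*√3257 ≈ 114.14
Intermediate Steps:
√(-44*479 + 34104) = √(-21076 + 34104) = √13028 = 2*√3257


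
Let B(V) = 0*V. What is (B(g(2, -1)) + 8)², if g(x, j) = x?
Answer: 64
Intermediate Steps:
B(V) = 0
(B(g(2, -1)) + 8)² = (0 + 8)² = 8² = 64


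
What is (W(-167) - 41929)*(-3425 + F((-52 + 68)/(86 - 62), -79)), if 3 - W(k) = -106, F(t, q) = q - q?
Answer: 143233500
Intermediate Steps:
F(t, q) = 0
W(k) = 109 (W(k) = 3 - 1*(-106) = 3 + 106 = 109)
(W(-167) - 41929)*(-3425 + F((-52 + 68)/(86 - 62), -79)) = (109 - 41929)*(-3425 + 0) = -41820*(-3425) = 143233500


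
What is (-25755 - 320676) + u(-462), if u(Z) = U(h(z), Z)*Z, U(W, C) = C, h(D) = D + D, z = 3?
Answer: -132987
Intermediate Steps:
h(D) = 2*D
u(Z) = Z² (u(Z) = Z*Z = Z²)
(-25755 - 320676) + u(-462) = (-25755 - 320676) + (-462)² = -346431 + 213444 = -132987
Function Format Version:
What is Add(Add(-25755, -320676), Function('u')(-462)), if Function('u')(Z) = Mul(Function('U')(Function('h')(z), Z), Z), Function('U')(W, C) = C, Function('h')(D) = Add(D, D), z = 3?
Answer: -132987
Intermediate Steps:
Function('h')(D) = Mul(2, D)
Function('u')(Z) = Pow(Z, 2) (Function('u')(Z) = Mul(Z, Z) = Pow(Z, 2))
Add(Add(-25755, -320676), Function('u')(-462)) = Add(Add(-25755, -320676), Pow(-462, 2)) = Add(-346431, 213444) = -132987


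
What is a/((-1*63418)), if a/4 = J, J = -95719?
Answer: 5174/857 ≈ 6.0373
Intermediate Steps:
a = -382876 (a = 4*(-95719) = -382876)
a/((-1*63418)) = -382876/((-1*63418)) = -382876/(-63418) = -382876*(-1/63418) = 5174/857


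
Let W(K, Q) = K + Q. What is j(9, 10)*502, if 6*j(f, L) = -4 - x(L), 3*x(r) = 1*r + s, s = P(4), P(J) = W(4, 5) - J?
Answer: -753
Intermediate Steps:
P(J) = 9 - J (P(J) = (4 + 5) - J = 9 - J)
s = 5 (s = 9 - 1*4 = 9 - 4 = 5)
x(r) = 5/3 + r/3 (x(r) = (1*r + 5)/3 = (r + 5)/3 = (5 + r)/3 = 5/3 + r/3)
j(f, L) = -17/18 - L/18 (j(f, L) = (-4 - (5/3 + L/3))/6 = (-4 + (-5/3 - L/3))/6 = (-17/3 - L/3)/6 = -17/18 - L/18)
j(9, 10)*502 = (-17/18 - 1/18*10)*502 = (-17/18 - 5/9)*502 = -3/2*502 = -753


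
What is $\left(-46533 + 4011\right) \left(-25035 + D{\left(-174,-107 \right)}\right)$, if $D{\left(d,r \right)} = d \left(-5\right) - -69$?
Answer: $1024610112$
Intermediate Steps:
$D{\left(d,r \right)} = 69 - 5 d$ ($D{\left(d,r \right)} = - 5 d + 69 = 69 - 5 d$)
$\left(-46533 + 4011\right) \left(-25035 + D{\left(-174,-107 \right)}\right) = \left(-46533 + 4011\right) \left(-25035 + \left(69 - -870\right)\right) = - 42522 \left(-25035 + \left(69 + 870\right)\right) = - 42522 \left(-25035 + 939\right) = \left(-42522\right) \left(-24096\right) = 1024610112$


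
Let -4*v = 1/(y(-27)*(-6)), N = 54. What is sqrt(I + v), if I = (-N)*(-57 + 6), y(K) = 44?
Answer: 5*sqrt(7677714)/264 ≈ 52.479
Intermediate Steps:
I = 2754 (I = (-1*54)*(-57 + 6) = -54*(-51) = 2754)
v = 1/1056 (v = -1/(4*(44*(-6))) = -1/4/(-264) = -1/4*(-1/264) = 1/1056 ≈ 0.00094697)
sqrt(I + v) = sqrt(2754 + 1/1056) = sqrt(2908225/1056) = 5*sqrt(7677714)/264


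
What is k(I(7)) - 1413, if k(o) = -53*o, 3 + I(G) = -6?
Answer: -936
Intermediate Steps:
I(G) = -9 (I(G) = -3 - 6 = -9)
k(I(7)) - 1413 = -53*(-9) - 1413 = 477 - 1413 = -936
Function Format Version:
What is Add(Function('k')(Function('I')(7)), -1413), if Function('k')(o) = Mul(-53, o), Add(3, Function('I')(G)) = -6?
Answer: -936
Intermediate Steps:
Function('I')(G) = -9 (Function('I')(G) = Add(-3, -6) = -9)
Add(Function('k')(Function('I')(7)), -1413) = Add(Mul(-53, -9), -1413) = Add(477, -1413) = -936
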